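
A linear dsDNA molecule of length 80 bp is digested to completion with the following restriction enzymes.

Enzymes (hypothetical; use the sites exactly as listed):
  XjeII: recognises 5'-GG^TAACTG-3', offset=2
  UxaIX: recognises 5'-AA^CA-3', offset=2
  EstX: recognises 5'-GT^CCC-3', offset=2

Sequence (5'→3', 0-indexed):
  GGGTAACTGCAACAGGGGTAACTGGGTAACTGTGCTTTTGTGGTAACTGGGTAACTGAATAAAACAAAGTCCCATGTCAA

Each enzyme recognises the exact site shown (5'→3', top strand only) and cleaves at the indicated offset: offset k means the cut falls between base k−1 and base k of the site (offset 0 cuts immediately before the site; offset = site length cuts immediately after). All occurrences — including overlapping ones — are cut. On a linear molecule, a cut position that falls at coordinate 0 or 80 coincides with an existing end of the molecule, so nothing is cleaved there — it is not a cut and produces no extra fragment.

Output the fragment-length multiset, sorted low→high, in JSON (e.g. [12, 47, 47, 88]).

Site scan:
  XjeII (GGTAACTG, off=2): starts [1, 16, 24, 41, 49] → cuts [3, 18, 26, 43, 51]
  UxaIX (AACA, off=2): starts [10, 62] → cuts [12, 64]
  EstX (GTCCC, off=2): starts [68] → cuts [70]

Pooled cuts: [3, 12, 18, 26, 43, 51, 64, 70]

Fragments:
  [0,3): 3 bp
  [3,12): 9 bp
  [12,18): 6 bp
  [18,26): 8 bp
  [26,43): 17 bp
  [43,51): 8 bp
  [51,64): 13 bp
  [64,70): 6 bp
  [70,80): 10 bp

[3,6,6,8,8,9,10,13,17]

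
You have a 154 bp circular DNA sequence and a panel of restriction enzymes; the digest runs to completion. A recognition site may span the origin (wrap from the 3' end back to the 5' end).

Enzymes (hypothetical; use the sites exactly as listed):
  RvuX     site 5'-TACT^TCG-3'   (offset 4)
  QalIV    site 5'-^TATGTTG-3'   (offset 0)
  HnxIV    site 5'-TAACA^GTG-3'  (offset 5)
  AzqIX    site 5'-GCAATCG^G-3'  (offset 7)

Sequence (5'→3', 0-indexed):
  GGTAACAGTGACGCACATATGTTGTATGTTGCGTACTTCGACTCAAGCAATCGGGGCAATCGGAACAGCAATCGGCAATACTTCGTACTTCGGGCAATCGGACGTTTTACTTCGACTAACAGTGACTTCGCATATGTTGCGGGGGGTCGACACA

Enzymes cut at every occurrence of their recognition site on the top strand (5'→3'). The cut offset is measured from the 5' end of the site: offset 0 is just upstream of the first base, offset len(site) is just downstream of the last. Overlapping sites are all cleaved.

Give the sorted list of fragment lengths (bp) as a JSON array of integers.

Per-enzyme occurrences:
  RvuX TACTTCG/4: at [33, 78, 85, 107] ⇒ [37, 82, 89, 111]
  QalIV TATGTTG/0: at [17, 24, 132] ⇒ [17, 24, 132]
  HnxIV TAACAGTG/5: at [2, 116] ⇒ [7, 121]
  AzqIX GCAATCGG/7: at [46, 55, 67, 93] ⇒ [53, 62, 74, 100]

All cut coordinates (distinct, sorted): [7, 17, 24, 37, 53, 62, 74, 82, 89, 100, 111, 121, 132]

Fragment lengths:
  7→17: 10 bp
  17→24: 7 bp
  24→37: 13 bp
  37→53: 16 bp
  53→62: 9 bp
  62→74: 12 bp
  74→82: 8 bp
  82→89: 7 bp
  89→100: 11 bp
  100→111: 11 bp
  111→121: 10 bp
  121→132: 11 bp
  132→7 (wrap): 154-132+7 = 29 bp

[7,7,8,9,10,10,11,11,11,12,13,16,29]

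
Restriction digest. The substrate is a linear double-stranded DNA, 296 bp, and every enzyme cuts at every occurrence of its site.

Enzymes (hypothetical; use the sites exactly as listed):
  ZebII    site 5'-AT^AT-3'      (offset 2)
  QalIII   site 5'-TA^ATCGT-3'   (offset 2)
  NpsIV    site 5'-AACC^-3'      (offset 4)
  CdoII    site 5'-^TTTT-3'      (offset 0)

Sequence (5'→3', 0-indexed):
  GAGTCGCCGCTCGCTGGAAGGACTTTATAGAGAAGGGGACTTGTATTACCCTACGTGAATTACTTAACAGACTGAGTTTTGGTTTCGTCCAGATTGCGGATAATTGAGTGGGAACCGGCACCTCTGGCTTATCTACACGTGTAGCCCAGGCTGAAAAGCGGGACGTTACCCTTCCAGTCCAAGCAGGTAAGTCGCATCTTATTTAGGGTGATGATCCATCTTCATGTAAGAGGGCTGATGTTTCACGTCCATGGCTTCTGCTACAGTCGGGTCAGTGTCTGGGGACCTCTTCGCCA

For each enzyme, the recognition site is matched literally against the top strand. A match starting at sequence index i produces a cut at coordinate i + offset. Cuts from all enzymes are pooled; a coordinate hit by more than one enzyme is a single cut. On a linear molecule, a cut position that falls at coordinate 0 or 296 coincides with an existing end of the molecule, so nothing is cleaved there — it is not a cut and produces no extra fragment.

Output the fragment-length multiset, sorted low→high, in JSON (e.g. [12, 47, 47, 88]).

Scan for sites:
  ZebII (ATAT, off=2): no sites
  QalIII (TAATCGT, off=2): no sites
  NpsIV (AACC, off=4): starts [112] → cuts [116]
  CdoII (TTTT, off=0): starts [76] → cuts [76]

Pooled cuts: [76, 116]

Fragment lengths:
  [0,76): 76 bp
  [76,116): 40 bp
  [116,296): 180 bp

[40,76,180]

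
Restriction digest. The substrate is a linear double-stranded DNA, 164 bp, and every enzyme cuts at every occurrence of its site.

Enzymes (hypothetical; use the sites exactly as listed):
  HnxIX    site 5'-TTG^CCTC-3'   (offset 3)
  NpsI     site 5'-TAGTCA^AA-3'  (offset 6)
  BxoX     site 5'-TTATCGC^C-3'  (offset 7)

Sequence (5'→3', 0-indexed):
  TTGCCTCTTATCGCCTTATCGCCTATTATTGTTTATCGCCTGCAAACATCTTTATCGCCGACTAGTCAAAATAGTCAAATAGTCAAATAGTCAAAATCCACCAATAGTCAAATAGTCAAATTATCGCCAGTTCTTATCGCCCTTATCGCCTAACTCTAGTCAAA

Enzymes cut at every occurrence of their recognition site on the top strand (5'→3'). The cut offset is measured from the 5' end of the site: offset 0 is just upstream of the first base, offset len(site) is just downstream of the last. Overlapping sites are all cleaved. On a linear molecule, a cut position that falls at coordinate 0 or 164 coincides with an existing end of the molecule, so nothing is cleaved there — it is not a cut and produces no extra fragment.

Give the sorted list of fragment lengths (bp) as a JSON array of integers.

Per-enzyme occurrences:
  HnxIX (TTGCCTC, off=3): starts [0] → cuts [3]
  NpsI (TAGTCAAA, off=6): starts [62, 71, 79, 87, 104, 112, 156] → cuts [68, 77, 85, 93, 110, 118, 162]
  BxoX (TTATCGCC, off=7): starts [7, 15, 32, 51, 120, 133, 142] → cuts [14, 22, 39, 58, 127, 140, 149]

Pooled cuts: [3, 14, 22, 39, 58, 68, 77, 85, 93, 110, 118, 127, 140, 149, 162]

Fragment lengths:
  [0,3): 3 bp
  [3,14): 11 bp
  [14,22): 8 bp
  [22,39): 17 bp
  [39,58): 19 bp
  [58,68): 10 bp
  [68,77): 9 bp
  [77,85): 8 bp
  [85,93): 8 bp
  [93,110): 17 bp
  [110,118): 8 bp
  [118,127): 9 bp
  [127,140): 13 bp
  [140,149): 9 bp
  [149,162): 13 bp
  [162,164): 2 bp

[2,3,8,8,8,8,9,9,9,10,11,13,13,17,17,19]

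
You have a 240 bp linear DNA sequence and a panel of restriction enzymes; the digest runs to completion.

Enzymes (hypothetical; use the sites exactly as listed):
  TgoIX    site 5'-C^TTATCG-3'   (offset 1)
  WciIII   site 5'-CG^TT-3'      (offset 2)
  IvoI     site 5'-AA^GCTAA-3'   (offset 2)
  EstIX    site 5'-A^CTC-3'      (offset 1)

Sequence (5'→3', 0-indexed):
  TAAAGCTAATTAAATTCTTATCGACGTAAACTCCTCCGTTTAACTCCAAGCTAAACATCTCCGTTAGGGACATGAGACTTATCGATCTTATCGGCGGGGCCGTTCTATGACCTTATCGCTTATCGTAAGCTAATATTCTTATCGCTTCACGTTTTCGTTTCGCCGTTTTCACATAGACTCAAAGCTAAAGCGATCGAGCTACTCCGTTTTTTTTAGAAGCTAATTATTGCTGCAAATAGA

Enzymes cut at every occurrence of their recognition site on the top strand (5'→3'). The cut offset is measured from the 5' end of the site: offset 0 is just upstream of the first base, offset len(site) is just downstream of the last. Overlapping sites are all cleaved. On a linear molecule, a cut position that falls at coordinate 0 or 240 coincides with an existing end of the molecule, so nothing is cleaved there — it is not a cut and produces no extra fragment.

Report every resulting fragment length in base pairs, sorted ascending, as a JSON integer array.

Scan for sites:
  TgoIX CTTATCG/1: at [16, 77, 86, 111, 118, 137] ⇒ [17, 78, 87, 112, 119, 138]
  WciIII CGTT/2: at [36, 61, 100, 149, 155, 163, 204] ⇒ [38, 63, 102, 151, 157, 165, 206]
  IvoI AAGCTAA/2: at [2, 47, 126, 181, 216] ⇒ [4, 49, 128, 183, 218]
  EstIX ACTC/1: at [29, 42, 176, 200] ⇒ [30, 43, 177, 201]

All cut coordinates (distinct, sorted): [4, 17, 30, 38, 43, 49, 63, 78, 87, 102, 112, 119, 128, 138, 151, 157, 165, 177, 183, 201, 206, 218]

Fragments:
  [0,4): 4 bp
  [4,17): 13 bp
  [17,30): 13 bp
  [30,38): 8 bp
  [38,43): 5 bp
  [43,49): 6 bp
  [49,63): 14 bp
  [63,78): 15 bp
  [78,87): 9 bp
  [87,102): 15 bp
  [102,112): 10 bp
  [112,119): 7 bp
  [119,128): 9 bp
  [128,138): 10 bp
  [138,151): 13 bp
  [151,157): 6 bp
  [157,165): 8 bp
  [165,177): 12 bp
  [177,183): 6 bp
  [183,201): 18 bp
  [201,206): 5 bp
  [206,218): 12 bp
  [218,240): 22 bp

[4,5,5,6,6,6,7,8,8,9,9,10,10,12,12,13,13,13,14,15,15,18,22]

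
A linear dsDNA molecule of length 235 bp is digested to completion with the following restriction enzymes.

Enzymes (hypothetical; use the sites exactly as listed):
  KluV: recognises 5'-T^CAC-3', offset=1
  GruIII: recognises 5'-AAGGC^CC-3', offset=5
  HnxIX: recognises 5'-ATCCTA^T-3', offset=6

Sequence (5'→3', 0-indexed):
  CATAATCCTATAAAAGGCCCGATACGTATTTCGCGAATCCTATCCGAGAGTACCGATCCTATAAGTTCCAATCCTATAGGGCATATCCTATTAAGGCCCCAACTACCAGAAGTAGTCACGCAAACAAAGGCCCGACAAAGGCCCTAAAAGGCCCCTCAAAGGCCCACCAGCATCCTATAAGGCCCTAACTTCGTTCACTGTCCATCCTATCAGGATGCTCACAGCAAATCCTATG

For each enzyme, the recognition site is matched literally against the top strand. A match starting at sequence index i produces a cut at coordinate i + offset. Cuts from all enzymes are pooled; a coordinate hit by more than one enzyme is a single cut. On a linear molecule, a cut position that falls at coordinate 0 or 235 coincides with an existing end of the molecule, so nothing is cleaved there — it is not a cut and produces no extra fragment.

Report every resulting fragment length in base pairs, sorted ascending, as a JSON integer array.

Site scan:
  KluV TCAC/1: at [115, 194, 218] ⇒ [116, 195, 219]
  GruIII AAGGCCC/5: at [13, 92, 126, 137, 147, 158, 178] ⇒ [18, 97, 131, 142, 152, 163, 183]
  HnxIX ATCCTAT/6: at [4, 36, 55, 70, 84, 171, 203, 227] ⇒ [10, 42, 61, 76, 90, 177, 209, 233]

Pooled cuts: [10, 18, 42, 61, 76, 90, 97, 116, 131, 142, 152, 163, 177, 183, 195, 209, 219, 233]

Fragments:
  [0,10): 10 bp
  [10,18): 8 bp
  [18,42): 24 bp
  [42,61): 19 bp
  [61,76): 15 bp
  [76,90): 14 bp
  [90,97): 7 bp
  [97,116): 19 bp
  [116,131): 15 bp
  [131,142): 11 bp
  [142,152): 10 bp
  [152,163): 11 bp
  [163,177): 14 bp
  [177,183): 6 bp
  [183,195): 12 bp
  [195,209): 14 bp
  [209,219): 10 bp
  [219,233): 14 bp
  [233,235): 2 bp

[2,6,7,8,10,10,10,11,11,12,14,14,14,14,15,15,19,19,24]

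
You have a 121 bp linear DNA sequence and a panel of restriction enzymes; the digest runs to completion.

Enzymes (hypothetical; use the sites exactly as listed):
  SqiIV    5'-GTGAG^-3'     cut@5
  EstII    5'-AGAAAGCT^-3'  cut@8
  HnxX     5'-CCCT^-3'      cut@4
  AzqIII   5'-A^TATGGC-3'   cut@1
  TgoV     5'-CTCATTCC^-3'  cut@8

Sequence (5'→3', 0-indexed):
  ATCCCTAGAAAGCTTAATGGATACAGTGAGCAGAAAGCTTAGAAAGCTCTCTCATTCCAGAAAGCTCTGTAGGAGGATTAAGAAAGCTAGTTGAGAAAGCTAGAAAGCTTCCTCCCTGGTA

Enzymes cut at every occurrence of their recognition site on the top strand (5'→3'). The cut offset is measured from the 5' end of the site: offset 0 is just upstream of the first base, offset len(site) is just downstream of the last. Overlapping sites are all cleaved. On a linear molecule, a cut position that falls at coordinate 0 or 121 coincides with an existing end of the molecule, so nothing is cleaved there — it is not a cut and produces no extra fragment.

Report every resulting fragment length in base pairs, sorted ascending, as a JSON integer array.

[4,6,8,8,8,8,9,9,10,13,16,22]

Scan for sites:
  SqiIV (GTGAG, off=5): starts [25] → cuts [30]
  EstII (AGAAAGCT, off=8): starts [6, 31, 40, 58, 80, 93, 101] → cuts [14, 39, 48, 66, 88, 101, 109]
  HnxX (CCCT, off=4): starts [2, 113] → cuts [6, 117]
  AzqIII (ATATGGC, off=1): no sites
  TgoV (CTCATTCC, off=8): starts [50] → cuts [58]

Pooled cuts: [6, 14, 30, 39, 48, 58, 66, 88, 101, 109, 117]

Fragment lengths:
  [0,6): 6 bp
  [6,14): 8 bp
  [14,30): 16 bp
  [30,39): 9 bp
  [39,48): 9 bp
  [48,58): 10 bp
  [58,66): 8 bp
  [66,88): 22 bp
  [88,101): 13 bp
  [101,109): 8 bp
  [109,117): 8 bp
  [117,121): 4 bp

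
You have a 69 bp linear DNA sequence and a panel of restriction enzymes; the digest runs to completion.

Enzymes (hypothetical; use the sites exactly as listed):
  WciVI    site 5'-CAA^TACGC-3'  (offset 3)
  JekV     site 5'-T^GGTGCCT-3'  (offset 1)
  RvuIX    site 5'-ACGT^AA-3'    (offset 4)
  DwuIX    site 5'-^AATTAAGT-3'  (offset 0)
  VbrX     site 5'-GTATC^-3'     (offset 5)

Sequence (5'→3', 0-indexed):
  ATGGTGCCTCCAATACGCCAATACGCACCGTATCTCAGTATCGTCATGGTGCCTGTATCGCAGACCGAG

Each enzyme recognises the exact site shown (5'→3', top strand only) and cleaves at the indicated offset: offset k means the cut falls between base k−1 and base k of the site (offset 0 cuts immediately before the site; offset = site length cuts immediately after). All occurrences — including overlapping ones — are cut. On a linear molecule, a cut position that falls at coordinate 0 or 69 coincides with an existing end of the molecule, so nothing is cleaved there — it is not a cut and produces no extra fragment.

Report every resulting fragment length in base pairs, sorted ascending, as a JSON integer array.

[2,5,8,8,10,11,12,13]

Site scan:
  WciVI CAATACGC/3: at [10, 18] ⇒ [13, 21]
  JekV TGGTGCCT/1: at [1, 46] ⇒ [2, 47]
  RvuIX (ACGTAA, off=4): no sites
  DwuIX (AATTAAGT, off=0): no sites
  VbrX GTATC/5: at [29, 37, 54] ⇒ [34, 42, 59]

All cut coordinates (distinct, sorted): [2, 13, 21, 34, 42, 47, 59]

Fragments:
  [0,2): 2 bp
  [2,13): 11 bp
  [13,21): 8 bp
  [21,34): 13 bp
  [34,42): 8 bp
  [42,47): 5 bp
  [47,59): 12 bp
  [59,69): 10 bp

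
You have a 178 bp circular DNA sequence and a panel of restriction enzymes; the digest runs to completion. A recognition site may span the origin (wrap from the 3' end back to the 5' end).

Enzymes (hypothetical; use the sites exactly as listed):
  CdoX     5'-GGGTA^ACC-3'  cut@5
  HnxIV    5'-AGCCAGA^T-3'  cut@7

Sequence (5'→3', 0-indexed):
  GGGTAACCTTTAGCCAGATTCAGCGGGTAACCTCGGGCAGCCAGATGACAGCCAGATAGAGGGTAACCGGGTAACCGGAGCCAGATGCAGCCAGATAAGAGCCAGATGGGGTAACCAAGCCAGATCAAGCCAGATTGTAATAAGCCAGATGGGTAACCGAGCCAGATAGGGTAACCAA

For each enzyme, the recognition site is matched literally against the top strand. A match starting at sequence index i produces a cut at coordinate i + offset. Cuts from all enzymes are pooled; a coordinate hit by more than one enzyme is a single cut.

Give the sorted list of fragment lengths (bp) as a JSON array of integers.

[6,7,7,8,9,10,10,10,11,11,11,11,11,12,13,15,16]

Scan for sites:
  CdoX GGGTAACC/5: at [0, 24, 60, 68, 108, 150, 168] ⇒ [5, 29, 65, 73, 113, 155, 173]
  HnxIV AGCCAGAT/7: at [11, 38, 49, 78, 88, 99, 117, 127, 142, 159] ⇒ [18, 45, 56, 85, 95, 106, 124, 134, 149, 166]

Pooled cuts: [5, 18, 29, 45, 56, 65, 73, 85, 95, 106, 113, 124, 134, 149, 155, 166, 173]

Fragment lengths:
  5→18: 13 bp
  18→29: 11 bp
  29→45: 16 bp
  45→56: 11 bp
  56→65: 9 bp
  65→73: 8 bp
  73→85: 12 bp
  85→95: 10 bp
  95→106: 11 bp
  106→113: 7 bp
  113→124: 11 bp
  124→134: 10 bp
  134→149: 15 bp
  149→155: 6 bp
  155→166: 11 bp
  166→173: 7 bp
  173→5 (wrap): 178-173+5 = 10 bp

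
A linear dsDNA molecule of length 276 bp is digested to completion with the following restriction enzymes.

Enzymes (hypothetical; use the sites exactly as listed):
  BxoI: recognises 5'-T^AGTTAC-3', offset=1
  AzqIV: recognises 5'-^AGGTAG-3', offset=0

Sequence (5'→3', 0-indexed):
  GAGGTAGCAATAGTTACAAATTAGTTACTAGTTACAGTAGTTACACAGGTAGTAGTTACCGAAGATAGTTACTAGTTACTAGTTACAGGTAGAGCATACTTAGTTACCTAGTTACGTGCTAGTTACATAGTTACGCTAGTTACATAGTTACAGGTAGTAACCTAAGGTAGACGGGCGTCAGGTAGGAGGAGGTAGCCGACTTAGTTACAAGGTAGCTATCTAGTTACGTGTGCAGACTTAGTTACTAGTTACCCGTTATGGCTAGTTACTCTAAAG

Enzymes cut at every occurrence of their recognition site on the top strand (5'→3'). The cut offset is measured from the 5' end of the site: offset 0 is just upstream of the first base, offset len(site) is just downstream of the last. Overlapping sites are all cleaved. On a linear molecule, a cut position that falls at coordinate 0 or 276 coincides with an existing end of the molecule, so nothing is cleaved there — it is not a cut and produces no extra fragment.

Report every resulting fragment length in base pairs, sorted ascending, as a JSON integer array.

[1,6,6,7,7,7,7,7,7,8,8,8,8,9,9,10,10,11,11,12,13,13,13,13,15,15,17,18]

Site scan:
  BxoI TAGTTAC/1: at [10, 21, 28, 37, 52, 65, 72, 79, 100, 108, 119, 127, 136, 144, 201, 220, 238, 245, 262] ⇒ [11, 22, 29, 38, 53, 66, 73, 80, 101, 109, 120, 128, 137, 145, 202, 221, 239, 246, 263]
  AzqIV AGGTAG/0: at [1, 46, 86, 151, 164, 179, 189, 209] ⇒ [1, 46, 86, 151, 164, 179, 189, 209]

All cut coordinates (distinct, sorted): [1, 11, 22, 29, 38, 46, 53, 66, 73, 80, 86, 101, 109, 120, 128, 137, 145, 151, 164, 179, 189, 202, 209, 221, 239, 246, 263]

Fragment lengths:
  [0,1): 1 bp
  [1,11): 10 bp
  [11,22): 11 bp
  [22,29): 7 bp
  [29,38): 9 bp
  [38,46): 8 bp
  [46,53): 7 bp
  [53,66): 13 bp
  [66,73): 7 bp
  [73,80): 7 bp
  [80,86): 6 bp
  [86,101): 15 bp
  [101,109): 8 bp
  [109,120): 11 bp
  [120,128): 8 bp
  [128,137): 9 bp
  [137,145): 8 bp
  [145,151): 6 bp
  [151,164): 13 bp
  [164,179): 15 bp
  [179,189): 10 bp
  [189,202): 13 bp
  [202,209): 7 bp
  [209,221): 12 bp
  [221,239): 18 bp
  [239,246): 7 bp
  [246,263): 17 bp
  [263,276): 13 bp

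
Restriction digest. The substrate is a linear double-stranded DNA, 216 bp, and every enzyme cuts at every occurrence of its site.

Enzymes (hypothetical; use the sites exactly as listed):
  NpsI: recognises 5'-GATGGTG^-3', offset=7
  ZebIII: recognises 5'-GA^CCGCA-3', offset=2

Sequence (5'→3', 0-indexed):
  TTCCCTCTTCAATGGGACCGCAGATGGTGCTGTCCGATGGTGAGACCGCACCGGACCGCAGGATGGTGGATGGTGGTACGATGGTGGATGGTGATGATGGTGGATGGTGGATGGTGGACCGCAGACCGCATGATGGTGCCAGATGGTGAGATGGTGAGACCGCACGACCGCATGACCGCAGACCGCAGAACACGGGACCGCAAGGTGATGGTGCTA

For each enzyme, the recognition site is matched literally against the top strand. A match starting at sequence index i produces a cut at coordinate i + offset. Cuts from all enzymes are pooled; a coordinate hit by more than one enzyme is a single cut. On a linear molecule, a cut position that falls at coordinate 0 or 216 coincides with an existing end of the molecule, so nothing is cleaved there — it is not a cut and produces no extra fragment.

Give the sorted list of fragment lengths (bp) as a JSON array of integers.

Scan for sites:
  NpsI (GATGGTG, off=7): starts [22, 35, 61, 68, 79, 86, 95, 102, 109, 131, 141, 149, 206] → cuts [29, 42, 68, 75, 86, 93, 102, 109, 116, 138, 148, 156, 213]
  ZebIII (GACCGCA, off=2): starts [15, 43, 53, 116, 123, 157, 165, 173, 180, 195] → cuts [17, 45, 55, 118, 125, 159, 167, 175, 182, 197]

All cut coordinates (distinct, sorted): [17, 29, 42, 45, 55, 68, 75, 86, 93, 102, 109, 116, 118, 125, 138, 148, 156, 159, 167, 175, 182, 197, 213]

Fragment lengths:
  [0,17): 17 bp
  [17,29): 12 bp
  [29,42): 13 bp
  [42,45): 3 bp
  [45,55): 10 bp
  [55,68): 13 bp
  [68,75): 7 bp
  [75,86): 11 bp
  [86,93): 7 bp
  [93,102): 9 bp
  [102,109): 7 bp
  [109,116): 7 bp
  [116,118): 2 bp
  [118,125): 7 bp
  [125,138): 13 bp
  [138,148): 10 bp
  [148,156): 8 bp
  [156,159): 3 bp
  [159,167): 8 bp
  [167,175): 8 bp
  [175,182): 7 bp
  [182,197): 15 bp
  [197,213): 16 bp
  [213,216): 3 bp

[2,3,3,3,7,7,7,7,7,7,8,8,8,9,10,10,11,12,13,13,13,15,16,17]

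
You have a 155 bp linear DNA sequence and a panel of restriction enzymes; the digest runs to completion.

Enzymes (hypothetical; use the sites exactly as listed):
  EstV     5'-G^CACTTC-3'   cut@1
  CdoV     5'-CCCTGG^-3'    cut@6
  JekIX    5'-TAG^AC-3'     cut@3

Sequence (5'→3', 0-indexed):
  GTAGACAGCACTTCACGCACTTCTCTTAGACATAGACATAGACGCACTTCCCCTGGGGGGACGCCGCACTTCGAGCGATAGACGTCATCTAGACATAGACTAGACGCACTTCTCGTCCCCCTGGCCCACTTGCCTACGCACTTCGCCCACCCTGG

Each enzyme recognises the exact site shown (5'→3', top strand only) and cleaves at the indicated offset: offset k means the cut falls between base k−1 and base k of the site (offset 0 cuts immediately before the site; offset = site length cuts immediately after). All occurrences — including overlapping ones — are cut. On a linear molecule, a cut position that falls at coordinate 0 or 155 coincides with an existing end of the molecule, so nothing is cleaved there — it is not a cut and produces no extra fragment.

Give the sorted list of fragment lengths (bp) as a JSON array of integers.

[3,3,4,4,5,6,6,6,9,10,11,12,12,14,15,17,18]

Site scan:
  EstV (GCACTTC, off=1): starts [7, 16, 43, 65, 105, 137] → cuts [8, 17, 44, 66, 106, 138]
  CdoV (CCCTGG, off=6): starts [50, 118, 149] → cuts [56, 124] (position 155 is a terminus of the linear molecule — no cut)
  JekIX (TAGAC, off=3): starts [1, 26, 32, 38, 78, 89, 95, 100] → cuts [4, 29, 35, 41, 81, 92, 98, 103]

All cut coordinates (distinct, sorted): [4, 8, 17, 29, 35, 41, 44, 56, 66, 81, 92, 98, 103, 106, 124, 138]

Fragment lengths:
  [0,4): 4 bp
  [4,8): 4 bp
  [8,17): 9 bp
  [17,29): 12 bp
  [29,35): 6 bp
  [35,41): 6 bp
  [41,44): 3 bp
  [44,56): 12 bp
  [56,66): 10 bp
  [66,81): 15 bp
  [81,92): 11 bp
  [92,98): 6 bp
  [98,103): 5 bp
  [103,106): 3 bp
  [106,124): 18 bp
  [124,138): 14 bp
  [138,155): 17 bp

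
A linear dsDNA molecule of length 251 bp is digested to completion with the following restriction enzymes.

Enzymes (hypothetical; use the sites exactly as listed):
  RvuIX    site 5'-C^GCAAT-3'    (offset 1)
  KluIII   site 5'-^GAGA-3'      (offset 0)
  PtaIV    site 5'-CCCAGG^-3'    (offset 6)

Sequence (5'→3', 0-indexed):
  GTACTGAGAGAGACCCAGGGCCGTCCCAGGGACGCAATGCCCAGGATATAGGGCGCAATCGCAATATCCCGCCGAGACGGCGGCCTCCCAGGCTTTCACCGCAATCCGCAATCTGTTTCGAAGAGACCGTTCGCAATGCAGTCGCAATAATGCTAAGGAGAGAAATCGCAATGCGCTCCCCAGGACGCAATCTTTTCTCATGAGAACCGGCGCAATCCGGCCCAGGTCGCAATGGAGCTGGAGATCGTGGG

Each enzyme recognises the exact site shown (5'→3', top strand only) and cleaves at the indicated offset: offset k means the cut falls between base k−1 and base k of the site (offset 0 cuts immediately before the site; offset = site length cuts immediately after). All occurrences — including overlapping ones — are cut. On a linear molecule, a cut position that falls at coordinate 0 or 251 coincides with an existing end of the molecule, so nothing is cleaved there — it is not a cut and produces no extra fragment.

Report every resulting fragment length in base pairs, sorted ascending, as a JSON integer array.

Scan for sites:
  RvuIX CGCAAT/1: at [32, 53, 59, 99, 106, 131, 142, 166, 185, 210, 227] ⇒ [33, 54, 60, 100, 107, 132, 143, 167, 186, 211, 228]
  KluIII GAGA/0: at [5, 7, 9, 73, 122, 157, 159, 201, 240] ⇒ [5, 7, 9, 73, 122, 157, 159, 201, 240]
  PtaIV CCCAGG/6: at [13, 24, 39, 86, 178, 220] ⇒ [19, 30, 45, 92, 184, 226]

Pooled cuts: [5, 7, 9, 19, 30, 33, 45, 54, 60, 73, 92, 100, 107, 122, 132, 143, 157, 159, 167, 184, 186, 201, 211, 226, 228, 240]

Fragments:
  [0,5): 5 bp
  [5,7): 2 bp
  [7,9): 2 bp
  [9,19): 10 bp
  [19,30): 11 bp
  [30,33): 3 bp
  [33,45): 12 bp
  [45,54): 9 bp
  [54,60): 6 bp
  [60,73): 13 bp
  [73,92): 19 bp
  [92,100): 8 bp
  [100,107): 7 bp
  [107,122): 15 bp
  [122,132): 10 bp
  [132,143): 11 bp
  [143,157): 14 bp
  [157,159): 2 bp
  [159,167): 8 bp
  [167,184): 17 bp
  [184,186): 2 bp
  [186,201): 15 bp
  [201,211): 10 bp
  [211,226): 15 bp
  [226,228): 2 bp
  [228,240): 12 bp
  [240,251): 11 bp

[2,2,2,2,2,3,5,6,7,8,8,9,10,10,10,11,11,11,12,12,13,14,15,15,15,17,19]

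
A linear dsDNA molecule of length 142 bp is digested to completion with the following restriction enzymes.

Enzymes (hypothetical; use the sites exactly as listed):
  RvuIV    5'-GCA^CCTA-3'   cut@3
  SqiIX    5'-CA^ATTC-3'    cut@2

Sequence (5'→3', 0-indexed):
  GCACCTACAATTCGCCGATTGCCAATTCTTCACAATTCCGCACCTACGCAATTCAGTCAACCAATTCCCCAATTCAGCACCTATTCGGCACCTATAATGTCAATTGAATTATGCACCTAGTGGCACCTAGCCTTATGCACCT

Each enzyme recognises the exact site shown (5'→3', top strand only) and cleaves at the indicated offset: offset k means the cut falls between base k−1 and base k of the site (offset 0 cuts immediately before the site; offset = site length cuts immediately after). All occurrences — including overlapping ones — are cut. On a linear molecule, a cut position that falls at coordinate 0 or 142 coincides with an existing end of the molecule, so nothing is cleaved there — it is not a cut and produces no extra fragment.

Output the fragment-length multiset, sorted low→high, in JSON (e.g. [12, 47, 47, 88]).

[3,6,8,8,8,8,10,10,11,13,15,17,25]

Per-enzyme occurrences:
  RvuIV GCACCTA/3: at [0, 39, 76, 87, 112, 122] ⇒ [3, 42, 79, 90, 115, 125]
  SqiIX CAATTC/2: at [7, 22, 32, 48, 61, 69] ⇒ [9, 24, 34, 50, 63, 71]

All cut coordinates (distinct, sorted): [3, 9, 24, 34, 42, 50, 63, 71, 79, 90, 115, 125]

Fragment lengths:
  [0,3): 3 bp
  [3,9): 6 bp
  [9,24): 15 bp
  [24,34): 10 bp
  [34,42): 8 bp
  [42,50): 8 bp
  [50,63): 13 bp
  [63,71): 8 bp
  [71,79): 8 bp
  [79,90): 11 bp
  [90,115): 25 bp
  [115,125): 10 bp
  [125,142): 17 bp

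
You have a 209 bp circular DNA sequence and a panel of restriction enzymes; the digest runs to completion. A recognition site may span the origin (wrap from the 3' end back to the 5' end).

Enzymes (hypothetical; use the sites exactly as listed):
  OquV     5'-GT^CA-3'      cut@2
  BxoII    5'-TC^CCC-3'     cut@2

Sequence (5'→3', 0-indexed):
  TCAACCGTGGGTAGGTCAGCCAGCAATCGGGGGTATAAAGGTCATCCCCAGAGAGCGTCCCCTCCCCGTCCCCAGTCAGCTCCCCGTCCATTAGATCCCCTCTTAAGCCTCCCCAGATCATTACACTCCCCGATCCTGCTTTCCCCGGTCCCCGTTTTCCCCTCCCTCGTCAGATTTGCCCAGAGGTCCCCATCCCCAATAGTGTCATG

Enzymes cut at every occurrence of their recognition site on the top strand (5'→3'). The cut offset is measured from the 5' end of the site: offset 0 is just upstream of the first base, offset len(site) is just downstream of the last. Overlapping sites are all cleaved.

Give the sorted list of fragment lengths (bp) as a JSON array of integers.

Scan for sites:
  OquV (GTCA, off=2): starts [14, 40, 74, 168, 203, 208] → cuts [1, 16, 42, 76, 170, 205]
  BxoII (TCCCC, off=2): starts [44, 57, 62, 68, 80, 95, 109, 126, 141, 148, 157, 186, 192] → cuts [46, 59, 64, 70, 82, 97, 111, 128, 143, 150, 159, 188, 194]

Pooled cuts: [1, 16, 42, 46, 59, 64, 70, 76, 82, 97, 111, 128, 143, 150, 159, 170, 188, 194, 205]

Fragments:
  1→16: 15 bp
  16→42: 26 bp
  42→46: 4 bp
  46→59: 13 bp
  59→64: 5 bp
  64→70: 6 bp
  70→76: 6 bp
  76→82: 6 bp
  82→97: 15 bp
  97→111: 14 bp
  111→128: 17 bp
  128→143: 15 bp
  143→150: 7 bp
  150→159: 9 bp
  159→170: 11 bp
  170→188: 18 bp
  188→194: 6 bp
  194→205: 11 bp
  205→1 (wrap): 209-205+1 = 5 bp

[4,5,5,6,6,6,6,7,9,11,11,13,14,15,15,15,17,18,26]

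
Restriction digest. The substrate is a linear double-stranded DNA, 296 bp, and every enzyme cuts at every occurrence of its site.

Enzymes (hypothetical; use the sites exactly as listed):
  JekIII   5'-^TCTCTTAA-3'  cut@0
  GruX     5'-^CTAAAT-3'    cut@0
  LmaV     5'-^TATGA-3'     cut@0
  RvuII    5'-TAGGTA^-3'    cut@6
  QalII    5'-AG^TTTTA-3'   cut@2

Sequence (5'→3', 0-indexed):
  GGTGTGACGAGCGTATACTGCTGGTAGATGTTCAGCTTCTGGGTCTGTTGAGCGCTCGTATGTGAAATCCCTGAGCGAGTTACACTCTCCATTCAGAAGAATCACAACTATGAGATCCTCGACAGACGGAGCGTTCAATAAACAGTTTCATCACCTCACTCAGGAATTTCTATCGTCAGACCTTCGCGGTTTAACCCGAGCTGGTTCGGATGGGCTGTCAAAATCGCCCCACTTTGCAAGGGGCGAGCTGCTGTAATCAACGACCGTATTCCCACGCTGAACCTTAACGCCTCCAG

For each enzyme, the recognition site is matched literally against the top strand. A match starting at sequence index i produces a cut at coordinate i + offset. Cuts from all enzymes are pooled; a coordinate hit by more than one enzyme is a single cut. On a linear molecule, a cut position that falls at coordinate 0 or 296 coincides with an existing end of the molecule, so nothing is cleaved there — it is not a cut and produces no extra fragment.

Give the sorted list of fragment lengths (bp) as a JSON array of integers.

[108,188]

Per-enzyme occurrences:
  JekIII (TCTCTTAA, off=0): no sites
  GruX (CTAAAT, off=0): no sites
  LmaV (TATGA, off=0): starts [108] → cuts [108]
  RvuII (TAGGTA, off=6): no sites
  QalII (AGTTTTA, off=2): no sites

Pooled cuts: [108]

Fragments:
  [0,108): 108 bp
  [108,296): 188 bp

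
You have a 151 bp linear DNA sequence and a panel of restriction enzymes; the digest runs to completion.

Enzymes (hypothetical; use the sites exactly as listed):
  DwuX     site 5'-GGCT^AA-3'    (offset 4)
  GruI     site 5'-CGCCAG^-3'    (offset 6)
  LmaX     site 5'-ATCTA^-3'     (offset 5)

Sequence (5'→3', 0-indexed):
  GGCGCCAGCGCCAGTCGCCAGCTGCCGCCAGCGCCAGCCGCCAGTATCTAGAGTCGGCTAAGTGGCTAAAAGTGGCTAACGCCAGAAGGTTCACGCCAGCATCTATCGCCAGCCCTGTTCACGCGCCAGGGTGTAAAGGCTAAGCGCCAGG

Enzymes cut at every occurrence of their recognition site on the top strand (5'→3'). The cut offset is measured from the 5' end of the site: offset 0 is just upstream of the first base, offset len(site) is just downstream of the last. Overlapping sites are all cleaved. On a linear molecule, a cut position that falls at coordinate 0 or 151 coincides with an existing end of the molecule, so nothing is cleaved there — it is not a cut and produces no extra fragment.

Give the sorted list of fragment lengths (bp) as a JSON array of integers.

Per-enzyme occurrences:
  DwuX GGCTAA/4: at [55, 63, 73, 137] ⇒ [59, 67, 77, 141]
  GruI CGCCAG/6: at [2, 8, 15, 25, 31, 38, 79, 93, 106, 123, 144] ⇒ [8, 14, 21, 31, 37, 44, 85, 99, 112, 129, 150]
  LmaX ATCTA/5: at [45, 100] ⇒ [50, 105]

Pooled cuts: [8, 14, 21, 31, 37, 44, 50, 59, 67, 77, 85, 99, 105, 112, 129, 141, 150]

Fragment lengths:
  [0,8): 8 bp
  [8,14): 6 bp
  [14,21): 7 bp
  [21,31): 10 bp
  [31,37): 6 bp
  [37,44): 7 bp
  [44,50): 6 bp
  [50,59): 9 bp
  [59,67): 8 bp
  [67,77): 10 bp
  [77,85): 8 bp
  [85,99): 14 bp
  [99,105): 6 bp
  [105,112): 7 bp
  [112,129): 17 bp
  [129,141): 12 bp
  [141,150): 9 bp
  [150,151): 1 bp

[1,6,6,6,6,7,7,7,8,8,8,9,9,10,10,12,14,17]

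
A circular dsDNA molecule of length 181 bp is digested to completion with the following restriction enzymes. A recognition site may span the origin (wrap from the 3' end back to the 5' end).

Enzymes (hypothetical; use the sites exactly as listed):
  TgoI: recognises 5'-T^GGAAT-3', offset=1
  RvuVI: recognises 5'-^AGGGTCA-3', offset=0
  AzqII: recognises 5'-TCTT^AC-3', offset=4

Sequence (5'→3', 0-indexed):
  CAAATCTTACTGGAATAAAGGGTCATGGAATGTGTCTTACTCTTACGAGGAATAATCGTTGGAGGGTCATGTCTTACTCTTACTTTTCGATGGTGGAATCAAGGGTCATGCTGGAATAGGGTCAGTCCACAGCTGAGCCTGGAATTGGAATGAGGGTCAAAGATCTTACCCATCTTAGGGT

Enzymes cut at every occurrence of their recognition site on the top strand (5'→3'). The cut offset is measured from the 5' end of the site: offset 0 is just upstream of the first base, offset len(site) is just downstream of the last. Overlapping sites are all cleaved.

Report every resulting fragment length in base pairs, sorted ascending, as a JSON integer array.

Scan for sites:
  TgoI TGGAAT/1: at [10, 25, 93, 111, 139, 145] ⇒ [11, 26, 94, 112, 140, 146]
  RvuVI AGGGTCA/0: at [18, 62, 101, 117, 152, 176] ⇒ [18, 62, 101, 117, 152, 176]
  AzqII TCTTAC/4: at [4, 34, 40, 71, 77, 163] ⇒ [8, 38, 44, 75, 81, 167]

Pooled cuts: [8, 11, 18, 26, 38, 44, 62, 75, 81, 94, 101, 112, 117, 140, 146, 152, 167, 176]

Fragments:
  8→11: 3 bp
  11→18: 7 bp
  18→26: 8 bp
  26→38: 12 bp
  38→44: 6 bp
  44→62: 18 bp
  62→75: 13 bp
  75→81: 6 bp
  81→94: 13 bp
  94→101: 7 bp
  101→112: 11 bp
  112→117: 5 bp
  117→140: 23 bp
  140→146: 6 bp
  146→152: 6 bp
  152→167: 15 bp
  167→176: 9 bp
  176→8 (wrap): 181-176+8 = 13 bp

[3,5,6,6,6,6,7,7,8,9,11,12,13,13,13,15,18,23]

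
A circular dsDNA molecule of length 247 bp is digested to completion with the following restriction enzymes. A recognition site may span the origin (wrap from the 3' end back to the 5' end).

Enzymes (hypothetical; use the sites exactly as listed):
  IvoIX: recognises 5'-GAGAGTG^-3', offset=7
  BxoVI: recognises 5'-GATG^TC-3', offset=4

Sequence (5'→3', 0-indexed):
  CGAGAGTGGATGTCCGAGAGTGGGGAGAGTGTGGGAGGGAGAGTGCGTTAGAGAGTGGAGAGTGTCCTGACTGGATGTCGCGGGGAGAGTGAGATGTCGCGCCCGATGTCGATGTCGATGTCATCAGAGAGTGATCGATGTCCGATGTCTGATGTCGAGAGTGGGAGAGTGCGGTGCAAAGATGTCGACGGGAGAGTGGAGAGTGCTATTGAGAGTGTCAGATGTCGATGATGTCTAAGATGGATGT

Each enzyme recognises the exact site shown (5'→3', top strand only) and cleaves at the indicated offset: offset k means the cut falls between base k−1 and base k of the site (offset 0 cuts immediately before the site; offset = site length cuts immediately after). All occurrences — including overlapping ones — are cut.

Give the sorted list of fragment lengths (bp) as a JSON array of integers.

Scan for sites:
  IvoIX (GAGAGTG, off=7): starts [1, 15, 24, 38, 50, 57, 84, 126, 156, 164, 191, 198, 210] → cuts [8, 22, 31, 45, 57, 64, 91, 133, 163, 171, 198, 205, 217]
  BxoVI (GATGTC, off=4): starts [8, 73, 92, 104, 110, 116, 136, 143, 150, 180, 220, 229, 242] → cuts [12, 77, 96, 108, 114, 120, 140, 147, 154, 184, 224, 233, 246]

All cut coordinates (distinct, sorted): [8, 12, 22, 31, 45, 57, 64, 77, 91, 96, 108, 114, 120, 133, 140, 147, 154, 163, 171, 184, 198, 205, 217, 224, 233, 246]

Fragments:
  8→12: 4 bp
  12→22: 10 bp
  22→31: 9 bp
  31→45: 14 bp
  45→57: 12 bp
  57→64: 7 bp
  64→77: 13 bp
  77→91: 14 bp
  91→96: 5 bp
  96→108: 12 bp
  108→114: 6 bp
  114→120: 6 bp
  120→133: 13 bp
  133→140: 7 bp
  140→147: 7 bp
  147→154: 7 bp
  154→163: 9 bp
  163→171: 8 bp
  171→184: 13 bp
  184→198: 14 bp
  198→205: 7 bp
  205→217: 12 bp
  217→224: 7 bp
  224→233: 9 bp
  233→246: 13 bp
  246→8 (wrap): 247-246+8 = 9 bp

[4,5,6,6,7,7,7,7,7,7,8,9,9,9,9,10,12,12,12,13,13,13,13,14,14,14]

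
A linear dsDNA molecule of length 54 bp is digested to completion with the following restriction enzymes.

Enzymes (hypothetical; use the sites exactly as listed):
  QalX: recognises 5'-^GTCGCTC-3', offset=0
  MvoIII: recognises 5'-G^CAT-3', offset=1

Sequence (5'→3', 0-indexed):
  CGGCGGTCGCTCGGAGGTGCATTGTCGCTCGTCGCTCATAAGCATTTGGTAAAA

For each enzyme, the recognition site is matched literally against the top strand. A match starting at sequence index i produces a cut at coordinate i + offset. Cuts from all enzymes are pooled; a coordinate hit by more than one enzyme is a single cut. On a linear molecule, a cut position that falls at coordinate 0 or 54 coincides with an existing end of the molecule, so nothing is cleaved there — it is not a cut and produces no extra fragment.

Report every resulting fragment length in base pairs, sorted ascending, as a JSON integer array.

Site scan:
  QalX GTCGCTC/0: at [5, 23, 30] ⇒ [5, 23, 30]
  MvoIII GCAT/1: at [18, 41] ⇒ [19, 42]

All cut coordinates (distinct, sorted): [5, 19, 23, 30, 42]

Fragments:
  [0,5): 5 bp
  [5,19): 14 bp
  [19,23): 4 bp
  [23,30): 7 bp
  [30,42): 12 bp
  [42,54): 12 bp

[4,5,7,12,12,14]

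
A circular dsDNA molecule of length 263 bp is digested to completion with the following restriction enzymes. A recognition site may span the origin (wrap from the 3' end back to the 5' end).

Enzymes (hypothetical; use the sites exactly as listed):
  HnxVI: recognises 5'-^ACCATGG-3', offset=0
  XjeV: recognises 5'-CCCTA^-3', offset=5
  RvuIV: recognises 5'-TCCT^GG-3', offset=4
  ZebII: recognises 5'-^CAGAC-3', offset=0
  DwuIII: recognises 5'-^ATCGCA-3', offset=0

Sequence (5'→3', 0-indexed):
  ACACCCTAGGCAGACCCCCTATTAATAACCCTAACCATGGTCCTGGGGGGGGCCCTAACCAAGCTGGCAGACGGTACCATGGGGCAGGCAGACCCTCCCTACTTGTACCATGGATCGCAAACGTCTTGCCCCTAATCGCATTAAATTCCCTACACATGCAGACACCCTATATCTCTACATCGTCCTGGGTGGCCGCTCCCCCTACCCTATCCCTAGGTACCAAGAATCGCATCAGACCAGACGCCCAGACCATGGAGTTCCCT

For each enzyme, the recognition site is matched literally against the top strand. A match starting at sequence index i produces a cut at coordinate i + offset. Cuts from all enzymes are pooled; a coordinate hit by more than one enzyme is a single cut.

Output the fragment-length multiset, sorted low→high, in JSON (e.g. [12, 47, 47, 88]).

[2,3,5,5,5,6,6,7,7,7,8,8,10,10,11,11,11,12,13,13,13,16,17,18,18,21]

Per-enzyme occurrences:
  HnxVI ACCATGG/0: at [33, 75, 106, 248] ⇒ [33, 75, 106, 248]
  XjeV CCCTA/5: at [3, 16, 28, 52, 96, 129, 147, 164, 199, 204, 210, 259] ⇒ [1, 8, 21, 33, 57, 101, 134, 152, 169, 204, 209, 215]
  RvuIV TCCTGG/4: at [40, 182] ⇒ [44, 186]
  ZebII CAGAC/0: at [10, 67, 88, 158, 232, 237, 245] ⇒ [10, 67, 88, 158, 232, 237, 245]
  DwuIII ATCGCA/0: at [113, 134, 225] ⇒ [113, 134, 225]

Pooled cuts: [1, 8, 10, 21, 33, 44, 57, 67, 75, 88, 101, 106, 113, 134, 152, 158, 169, 186, 204, 209, 215, 225, 232, 237, 245, 248]

Fragments:
  1→8: 7 bp
  8→10: 2 bp
  10→21: 11 bp
  21→33: 12 bp
  33→44: 11 bp
  44→57: 13 bp
  57→67: 10 bp
  67→75: 8 bp
  75→88: 13 bp
  88→101: 13 bp
  101→106: 5 bp
  106→113: 7 bp
  113→134: 21 bp
  134→152: 18 bp
  152→158: 6 bp
  158→169: 11 bp
  169→186: 17 bp
  186→204: 18 bp
  204→209: 5 bp
  209→215: 6 bp
  215→225: 10 bp
  225→232: 7 bp
  232→237: 5 bp
  237→245: 8 bp
  245→248: 3 bp
  248→1 (wrap): 263-248+1 = 16 bp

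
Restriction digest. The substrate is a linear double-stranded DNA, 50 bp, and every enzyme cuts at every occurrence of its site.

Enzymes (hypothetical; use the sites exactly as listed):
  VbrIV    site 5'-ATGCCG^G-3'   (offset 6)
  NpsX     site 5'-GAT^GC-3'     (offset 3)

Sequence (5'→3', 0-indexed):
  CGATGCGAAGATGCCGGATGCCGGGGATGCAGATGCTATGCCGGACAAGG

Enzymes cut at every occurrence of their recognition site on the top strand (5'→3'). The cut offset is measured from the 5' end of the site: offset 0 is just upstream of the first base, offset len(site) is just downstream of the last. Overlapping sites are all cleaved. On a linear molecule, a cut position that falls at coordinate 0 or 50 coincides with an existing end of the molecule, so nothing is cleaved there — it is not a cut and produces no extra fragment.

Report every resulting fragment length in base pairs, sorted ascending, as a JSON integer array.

[3,4,4,4,5,6,7,8,9]

Scan for sites:
  VbrIV ATGCCGG/6: at [10, 17, 37] ⇒ [16, 23, 43]
  NpsX GATGC/3: at [1, 9, 16, 25, 31] ⇒ [4, 12, 19, 28, 34]

Pooled cuts: [4, 12, 16, 19, 23, 28, 34, 43]

Fragments:
  [0,4): 4 bp
  [4,12): 8 bp
  [12,16): 4 bp
  [16,19): 3 bp
  [19,23): 4 bp
  [23,28): 5 bp
  [28,34): 6 bp
  [34,43): 9 bp
  [43,50): 7 bp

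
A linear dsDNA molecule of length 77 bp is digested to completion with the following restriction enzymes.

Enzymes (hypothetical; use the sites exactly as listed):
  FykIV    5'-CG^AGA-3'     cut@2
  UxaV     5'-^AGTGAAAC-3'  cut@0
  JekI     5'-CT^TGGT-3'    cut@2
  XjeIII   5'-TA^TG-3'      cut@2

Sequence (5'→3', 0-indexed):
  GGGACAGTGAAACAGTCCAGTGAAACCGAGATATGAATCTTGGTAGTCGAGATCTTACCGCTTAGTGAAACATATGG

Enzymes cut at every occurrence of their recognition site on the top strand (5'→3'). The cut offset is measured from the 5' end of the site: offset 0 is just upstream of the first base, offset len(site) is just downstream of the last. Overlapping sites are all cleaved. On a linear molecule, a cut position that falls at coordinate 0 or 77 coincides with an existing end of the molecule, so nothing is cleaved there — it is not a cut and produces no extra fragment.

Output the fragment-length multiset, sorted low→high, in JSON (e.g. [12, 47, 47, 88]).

Site scan:
  FykIV (CGAGA, off=2): starts [26, 47] → cuts [28, 49]
  UxaV (AGTGAAAC, off=0): starts [5, 18, 63] → cuts [5, 18, 63]
  JekI (CTTGGT, off=2): starts [38] → cuts [40]
  XjeIII (TATG, off=2): starts [31, 72] → cuts [33, 74]

All cut coordinates (distinct, sorted): [5, 18, 28, 33, 40, 49, 63, 74]

Fragment lengths:
  [0,5): 5 bp
  [5,18): 13 bp
  [18,28): 10 bp
  [28,33): 5 bp
  [33,40): 7 bp
  [40,49): 9 bp
  [49,63): 14 bp
  [63,74): 11 bp
  [74,77): 3 bp

[3,5,5,7,9,10,11,13,14]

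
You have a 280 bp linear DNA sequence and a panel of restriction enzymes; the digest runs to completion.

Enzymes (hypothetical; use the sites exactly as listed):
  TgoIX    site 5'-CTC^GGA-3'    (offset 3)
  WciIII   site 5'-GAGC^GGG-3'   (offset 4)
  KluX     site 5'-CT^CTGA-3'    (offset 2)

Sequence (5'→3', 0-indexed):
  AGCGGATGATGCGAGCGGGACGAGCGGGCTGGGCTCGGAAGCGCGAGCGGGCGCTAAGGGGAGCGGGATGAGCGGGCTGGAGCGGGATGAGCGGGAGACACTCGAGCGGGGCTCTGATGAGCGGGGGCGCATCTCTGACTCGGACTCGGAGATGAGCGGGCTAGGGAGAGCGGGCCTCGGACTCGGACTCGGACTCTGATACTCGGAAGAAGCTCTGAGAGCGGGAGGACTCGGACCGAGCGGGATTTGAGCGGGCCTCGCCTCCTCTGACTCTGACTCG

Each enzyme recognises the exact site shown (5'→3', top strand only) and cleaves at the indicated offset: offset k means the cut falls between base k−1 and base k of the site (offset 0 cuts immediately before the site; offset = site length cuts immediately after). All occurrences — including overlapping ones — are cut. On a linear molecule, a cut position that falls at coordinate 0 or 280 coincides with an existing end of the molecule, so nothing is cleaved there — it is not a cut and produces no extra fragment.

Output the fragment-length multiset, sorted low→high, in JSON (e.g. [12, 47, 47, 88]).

Per-enzyme occurrences:
  TgoIX (CTCGGA, off=3): starts [33, 138, 144, 175, 181, 187, 201, 229] → cuts [36, 141, 147, 178, 184, 190, 204, 232]
  WciIII (GAGCGGG, off=4): starts [12, 21, 44, 60, 69, 79, 88, 103, 118, 153, 167, 218, 237, 248] → cuts [16, 25, 48, 64, 73, 83, 92, 107, 122, 157, 171, 222, 241, 252]
  KluX (CTCTGA, off=2): starts [111, 132, 193, 212, 264, 270] → cuts [113, 134, 195, 214, 266, 272]

All cut coordinates (distinct, sorted): [16, 25, 36, 48, 64, 73, 83, 92, 107, 113, 122, 134, 141, 147, 157, 171, 178, 184, 190, 195, 204, 214, 222, 232, 241, 252, 266, 272]

Fragment lengths:
  [0,16): 16 bp
  [16,25): 9 bp
  [25,36): 11 bp
  [36,48): 12 bp
  [48,64): 16 bp
  [64,73): 9 bp
  [73,83): 10 bp
  [83,92): 9 bp
  [92,107): 15 bp
  [107,113): 6 bp
  [113,122): 9 bp
  [122,134): 12 bp
  [134,141): 7 bp
  [141,147): 6 bp
  [147,157): 10 bp
  [157,171): 14 bp
  [171,178): 7 bp
  [178,184): 6 bp
  [184,190): 6 bp
  [190,195): 5 bp
  [195,204): 9 bp
  [204,214): 10 bp
  [214,222): 8 bp
  [222,232): 10 bp
  [232,241): 9 bp
  [241,252): 11 bp
  [252,266): 14 bp
  [266,272): 6 bp
  [272,280): 8 bp

[5,6,6,6,6,6,7,7,8,8,9,9,9,9,9,9,10,10,10,10,11,11,12,12,14,14,15,16,16]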